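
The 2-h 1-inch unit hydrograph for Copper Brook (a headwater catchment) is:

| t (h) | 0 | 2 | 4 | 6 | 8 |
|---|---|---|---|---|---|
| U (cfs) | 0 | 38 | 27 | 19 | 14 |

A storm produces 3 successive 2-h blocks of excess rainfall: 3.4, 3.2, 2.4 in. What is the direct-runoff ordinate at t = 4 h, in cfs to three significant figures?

Q ≈ 213 cfs

By discrete convolution, Q_j = Σ (P_i / 1 in) · U_{j−i}.
At t = 4 h (j=2): Q = (3.4/1)·27 + (3.2/1)·38 + (2.4/1)·0 = 213 cfs.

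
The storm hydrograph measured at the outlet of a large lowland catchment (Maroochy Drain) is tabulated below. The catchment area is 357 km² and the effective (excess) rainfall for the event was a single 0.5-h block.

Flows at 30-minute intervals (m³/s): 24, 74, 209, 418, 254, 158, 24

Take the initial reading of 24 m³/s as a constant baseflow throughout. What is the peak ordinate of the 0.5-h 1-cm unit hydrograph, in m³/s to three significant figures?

Direct runoff: 0.0, 50.0, 185.0, 394.0, 230.0, 134.0, 0.0 m³/s; ΣQ_DR = 993.0 m³/s, peak = 394.0 m³/s.
Runoff depth d = ΣQ_DR·Δt / A = 993.0 × 1800 / (357 km²) = 5.007 mm.
The 1-cm UH is the DRH scaled by (10 mm)/d, so U_p = 394.0 × 10/5.007 = 787 m³/s.

U_p ≈ 787 m³/s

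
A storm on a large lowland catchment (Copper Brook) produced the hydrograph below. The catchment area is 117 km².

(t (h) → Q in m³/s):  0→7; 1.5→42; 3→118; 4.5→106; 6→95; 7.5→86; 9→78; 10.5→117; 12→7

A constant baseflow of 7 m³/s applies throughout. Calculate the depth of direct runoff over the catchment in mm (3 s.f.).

Direct runoff: 0.0, 35.0, 111.0, 99.0, 88.0, 79.0, 71.0, 110.0, 0.0 m³/s; ΣQ_DR = 593.0 m³/s.
V = ΣQ_DR · Δt = 593.0 × 5400 s = 3.202 × 10^6 m³.
Over A = 117 km², depth = V / A = 27.4 mm.

d ≈ 27.4 mm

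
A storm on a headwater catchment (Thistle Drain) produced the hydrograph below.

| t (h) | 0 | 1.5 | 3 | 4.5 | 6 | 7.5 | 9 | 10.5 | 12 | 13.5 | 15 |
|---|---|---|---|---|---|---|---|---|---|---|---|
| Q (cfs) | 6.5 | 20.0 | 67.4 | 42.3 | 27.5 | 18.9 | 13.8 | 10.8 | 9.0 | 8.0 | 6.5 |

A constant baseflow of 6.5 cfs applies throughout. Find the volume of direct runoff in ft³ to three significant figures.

Direct-runoff ordinates (Q − Q_b): 0.0, 13.5, 60.9, 35.8, 21.0, 12.4, 7.3, 4.3, 2.5, 1.5, 0.0 cfs.
ΣQ_DR = 159.2 cfs.
With Δt = 1.5 h = 5400 s, V = ΣQ_DR · Δt = 159.2 × 5400 = 8.60 × 10^5 ft³.

V ≈ 8.60 × 10^5 ft³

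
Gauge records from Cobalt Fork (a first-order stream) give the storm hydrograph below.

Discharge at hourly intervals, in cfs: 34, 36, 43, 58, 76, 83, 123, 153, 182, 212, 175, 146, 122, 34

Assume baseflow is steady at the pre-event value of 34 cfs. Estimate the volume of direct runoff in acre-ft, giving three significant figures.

V ≈ 82.7 acre-ft

Direct-runoff ordinates (Q − Q_b): 0.0, 2.0, 9.0, 24.0, 42.0, 49.0, 89.0, 119.0, 148.0, 178.0, 141.0, 112.0, 88.0, 0.0 cfs.
ΣQ_DR = 1001 cfs.
With Δt = 1 h = 3600 s, V = ΣQ_DR · Δt = 1001 × 3600 = 3.60 × 10^6 ft³ = 82.7 acre-ft.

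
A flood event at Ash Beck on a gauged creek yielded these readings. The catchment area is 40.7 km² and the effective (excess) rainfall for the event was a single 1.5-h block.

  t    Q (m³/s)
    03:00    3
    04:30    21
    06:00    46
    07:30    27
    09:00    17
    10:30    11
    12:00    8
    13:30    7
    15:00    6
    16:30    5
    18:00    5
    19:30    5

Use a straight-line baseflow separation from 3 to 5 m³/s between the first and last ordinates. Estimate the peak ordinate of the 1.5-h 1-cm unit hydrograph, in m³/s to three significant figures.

U_p ≈ 28.4 m³/s

Direct runoff: 0.00, 17.82, 42.64, 23.45, 13.27, 7.09, 3.91, 2.73, 1.55, 0.36, 0.18, 0.00 m³/s; ΣQ_DR = 113.0 m³/s, peak = 42.64 m³/s.
Runoff depth d = ΣQ_DR·Δt / A = 113.0 × 5400 / (40.7 km²) = 14.99 mm.
The 1-cm UH is the DRH scaled by (10 mm)/d, so U_p = 42.64 × 10/14.99 = 28.4 m³/s.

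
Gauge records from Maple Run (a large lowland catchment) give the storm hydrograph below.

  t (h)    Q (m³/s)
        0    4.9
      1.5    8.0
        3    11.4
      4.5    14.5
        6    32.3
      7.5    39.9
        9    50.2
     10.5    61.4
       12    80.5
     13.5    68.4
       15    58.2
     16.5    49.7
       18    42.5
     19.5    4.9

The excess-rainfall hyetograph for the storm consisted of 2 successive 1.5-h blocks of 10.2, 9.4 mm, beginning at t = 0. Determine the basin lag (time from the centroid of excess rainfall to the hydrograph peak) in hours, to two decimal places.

t_L ≈ 10.53 h

Centroid of excess rainfall: t_c = Σ P_i·t̄_i / ΣP_i = 1.4694 h (block centres at 0.75, 2.25 h).
Hydrograph peak occurs at t = 12 h, so basin lag t_L = 12 − 1.4694 = 10.53 h.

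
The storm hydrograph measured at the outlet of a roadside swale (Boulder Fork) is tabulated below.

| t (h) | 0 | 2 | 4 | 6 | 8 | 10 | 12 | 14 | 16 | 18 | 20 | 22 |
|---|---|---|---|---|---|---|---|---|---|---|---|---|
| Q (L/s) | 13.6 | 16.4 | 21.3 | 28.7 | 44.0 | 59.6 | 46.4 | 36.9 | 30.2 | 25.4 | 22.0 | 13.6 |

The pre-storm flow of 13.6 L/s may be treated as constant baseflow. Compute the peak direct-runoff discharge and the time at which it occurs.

Subtracting baseflow gives direct-runoff ordinates: 0.0, 2.8, 7.7, 15.1, 30.4, 46.0, 32.8, 23.3, 16.6, 11.8, 8.4, 0.0 L/s.
The maximum is 46.0 L/s, occurring at the reading for t = 10 h.

Q_p = 46.0 L/s at t = 10 h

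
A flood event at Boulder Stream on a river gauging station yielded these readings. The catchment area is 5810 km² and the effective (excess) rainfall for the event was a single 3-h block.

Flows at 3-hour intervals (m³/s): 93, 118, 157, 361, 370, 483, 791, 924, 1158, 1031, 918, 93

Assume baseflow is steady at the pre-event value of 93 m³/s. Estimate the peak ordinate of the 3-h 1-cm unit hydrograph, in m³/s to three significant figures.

U_p ≈ 1060 m³/s

Direct runoff: 0.0, 25.0, 64.0, 268.0, 277.0, 390.0, 698.0, 831.0, 1065.0, 938.0, 825.0, 0.0 m³/s; ΣQ_DR = 5381 m³/s, peak = 1065.0 m³/s.
Runoff depth d = ΣQ_DR·Δt / A = 5381 × 10800 / (5810 km²) = 10.00 mm.
The 1-cm UH is the DRH scaled by (10 mm)/d, so U_p = 1065.0 × 10/10.00 = 1060 m³/s.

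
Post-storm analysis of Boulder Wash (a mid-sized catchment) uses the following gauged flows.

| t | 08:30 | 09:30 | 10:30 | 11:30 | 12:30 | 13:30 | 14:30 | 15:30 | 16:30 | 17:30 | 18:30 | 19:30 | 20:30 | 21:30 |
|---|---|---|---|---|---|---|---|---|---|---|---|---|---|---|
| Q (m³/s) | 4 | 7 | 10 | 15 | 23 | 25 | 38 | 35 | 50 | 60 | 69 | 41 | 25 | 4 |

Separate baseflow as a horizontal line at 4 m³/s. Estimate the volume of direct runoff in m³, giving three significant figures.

Direct-runoff ordinates (Q − Q_b): 0.0, 3.0, 6.0, 11.0, 19.0, 21.0, 34.0, 31.0, 46.0, 56.0, 65.0, 37.0, 21.0, 0.0 m³/s.
ΣQ_DR = 350.0 m³/s.
With Δt = 1 h = 3600 s, V = ΣQ_DR · Δt = 350.0 × 3600 = 1.26 × 10^6 m³.

V ≈ 1.26 × 10^6 m³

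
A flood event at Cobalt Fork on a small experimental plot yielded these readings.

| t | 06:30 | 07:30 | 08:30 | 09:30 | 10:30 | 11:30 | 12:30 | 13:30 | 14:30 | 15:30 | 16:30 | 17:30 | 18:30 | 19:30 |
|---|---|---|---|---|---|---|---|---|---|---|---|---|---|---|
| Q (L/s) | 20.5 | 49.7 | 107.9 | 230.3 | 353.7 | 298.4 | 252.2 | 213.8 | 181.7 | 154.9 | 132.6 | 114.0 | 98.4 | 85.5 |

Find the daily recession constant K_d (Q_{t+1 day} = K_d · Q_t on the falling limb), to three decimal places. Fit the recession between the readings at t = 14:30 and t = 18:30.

K_d ≈ 0.025

Between t = 14:30 and t = 18:30 the flow falls from 181.7 to 98.4 L/s over 4×1 h = 4 h.
Per-interval ratio K = (98.4/181.7)^(1/4) = 0.8578; K_d = K^(24/1) = 0.025.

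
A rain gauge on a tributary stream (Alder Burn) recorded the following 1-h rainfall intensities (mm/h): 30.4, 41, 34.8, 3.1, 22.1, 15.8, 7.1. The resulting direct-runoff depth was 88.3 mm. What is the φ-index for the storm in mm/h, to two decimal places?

φ ≈ 11.16 mm/h

Only the 5 blocks with intensity above φ contribute runoff: 30.4, 41, 34.8, 22.1, 15.8 mm/h.
Σ(I−φ)·Δt = d  ⇒  (30.4+41+34.8+22.1+15.8 − 5φ)·1 = 88.3
φ = (144.1 − 88.3/1) / 5 = 11.16 mm/h.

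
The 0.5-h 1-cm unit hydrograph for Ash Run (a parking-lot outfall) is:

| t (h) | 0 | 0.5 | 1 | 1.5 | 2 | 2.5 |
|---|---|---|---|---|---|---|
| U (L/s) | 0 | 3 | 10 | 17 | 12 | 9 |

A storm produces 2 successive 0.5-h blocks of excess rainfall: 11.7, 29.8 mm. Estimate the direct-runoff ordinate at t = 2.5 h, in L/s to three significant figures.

Q ≈ 46.3 L/s

By discrete convolution, Q_j = Σ (P_i / 10 mm) · U_{j−i}.
At t = 2.5 h (j=5): Q = (11.7/10)·9 + (29.8/10)·12 = 46.3 L/s.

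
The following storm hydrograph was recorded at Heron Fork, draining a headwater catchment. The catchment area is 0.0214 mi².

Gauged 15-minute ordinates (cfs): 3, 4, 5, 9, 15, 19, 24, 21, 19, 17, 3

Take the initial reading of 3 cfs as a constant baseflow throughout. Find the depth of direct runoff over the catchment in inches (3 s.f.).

Direct runoff: 0.0, 1.0, 2.0, 6.0, 12.0, 16.0, 21.0, 18.0, 16.0, 14.0, 0.0 cfs; ΣQ_DR = 106.0 cfs.
V = ΣQ_DR · Δt = 106.0 × 900 s = 95400 ft³.
Over A = 0.0214 mi², depth = V / A = 1.92 in.

d ≈ 1.92 in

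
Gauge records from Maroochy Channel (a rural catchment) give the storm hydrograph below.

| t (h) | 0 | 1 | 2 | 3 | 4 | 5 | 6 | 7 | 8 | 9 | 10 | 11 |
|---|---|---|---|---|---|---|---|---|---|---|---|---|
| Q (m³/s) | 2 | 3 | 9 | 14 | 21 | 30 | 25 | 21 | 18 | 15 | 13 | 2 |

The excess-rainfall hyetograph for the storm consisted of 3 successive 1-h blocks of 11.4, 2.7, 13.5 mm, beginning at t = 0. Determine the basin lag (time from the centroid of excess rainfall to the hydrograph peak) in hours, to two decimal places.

t_L ≈ 3.42 h

Centroid of excess rainfall: t_c = Σ P_i·t̄_i / ΣP_i = 1.5761 h (block centres at 0.5, 1.5, 2.5 h).
Hydrograph peak occurs at t = 5 h, so basin lag t_L = 5 − 1.5761 = 3.42 h.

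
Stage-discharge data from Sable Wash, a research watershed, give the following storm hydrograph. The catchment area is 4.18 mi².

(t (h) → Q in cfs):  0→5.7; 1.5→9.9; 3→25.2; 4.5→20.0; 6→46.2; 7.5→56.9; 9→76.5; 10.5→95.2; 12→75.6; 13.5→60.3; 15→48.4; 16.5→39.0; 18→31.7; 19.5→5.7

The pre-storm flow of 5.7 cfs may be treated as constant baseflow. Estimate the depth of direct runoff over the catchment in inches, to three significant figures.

d ≈ 0.287 in

Direct runoff: 0.0, 4.2, 19.5, 14.3, 40.5, 51.2, 70.8, 89.5, 69.9, 54.6, 42.7, 33.3, 26.0, 0.0 cfs; ΣQ_DR = 516.5 cfs.
V = ΣQ_DR · Δt = 516.5 × 5400 s = 2.789 × 10^6 ft³.
Over A = 4.18 mi², depth = V / A = 0.287 in.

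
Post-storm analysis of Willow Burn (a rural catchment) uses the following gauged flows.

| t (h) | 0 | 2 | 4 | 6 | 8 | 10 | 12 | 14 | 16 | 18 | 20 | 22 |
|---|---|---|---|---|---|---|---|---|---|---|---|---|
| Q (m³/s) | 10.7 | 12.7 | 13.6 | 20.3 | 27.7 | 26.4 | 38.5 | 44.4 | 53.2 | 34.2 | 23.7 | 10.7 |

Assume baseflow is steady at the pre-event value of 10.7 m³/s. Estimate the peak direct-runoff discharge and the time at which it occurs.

Q_p = 42.5 m³/s at t = 16 h

Subtracting baseflow gives direct-runoff ordinates: 0.0, 2.0, 2.9, 9.6, 17.0, 15.7, 27.8, 33.7, 42.5, 23.5, 13.0, 0.0 m³/s.
The maximum is 42.5 m³/s, occurring at the reading for t = 16 h.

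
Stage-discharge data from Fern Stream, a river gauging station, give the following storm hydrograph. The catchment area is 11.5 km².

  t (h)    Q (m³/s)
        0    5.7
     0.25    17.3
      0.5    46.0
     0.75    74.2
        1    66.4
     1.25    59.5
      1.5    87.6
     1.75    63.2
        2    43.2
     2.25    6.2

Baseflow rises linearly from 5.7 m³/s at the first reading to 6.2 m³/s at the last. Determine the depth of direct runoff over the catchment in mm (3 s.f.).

d ≈ 32.1 mm

Direct runoff: 0.00, 11.54, 40.19, 68.33, 60.48, 53.52, 81.57, 57.11, 37.06, 0.00 m³/s; ΣQ_DR = 409.8 m³/s.
V = ΣQ_DR · Δt = 409.8 × 900 s = 3.688 × 10^5 m³.
Over A = 11.5 km², depth = V / A = 32.1 mm.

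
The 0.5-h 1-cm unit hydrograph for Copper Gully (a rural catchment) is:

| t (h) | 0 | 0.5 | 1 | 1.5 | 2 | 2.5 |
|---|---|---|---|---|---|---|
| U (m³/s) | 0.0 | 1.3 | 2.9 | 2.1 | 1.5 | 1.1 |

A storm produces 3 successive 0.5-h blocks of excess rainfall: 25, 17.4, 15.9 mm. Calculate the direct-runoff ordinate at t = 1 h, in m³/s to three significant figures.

Q ≈ 9.51 m³/s

By discrete convolution, Q_j = Σ (P_i / 10 mm) · U_{j−i}.
At t = 1 h (j=2): Q = (25/10)·2.9 + (17.4/10)·1.3 + (15.9/10)·0.0 = 9.51 m³/s.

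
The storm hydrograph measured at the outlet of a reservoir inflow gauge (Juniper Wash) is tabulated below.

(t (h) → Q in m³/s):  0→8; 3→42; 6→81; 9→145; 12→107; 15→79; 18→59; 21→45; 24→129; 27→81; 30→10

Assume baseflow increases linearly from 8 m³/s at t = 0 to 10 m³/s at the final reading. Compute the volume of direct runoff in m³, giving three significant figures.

Direct-runoff ordinates (Q − Q_b): 0.00, 33.80, 72.60, 136.40, 98.20, 70.00, 49.80, 35.60, 119.40, 71.20, 0.00 m³/s.
ΣQ_DR = 687.0 m³/s.
With Δt = 3 h = 10800 s, V = ΣQ_DR · Δt = 687.0 × 10800 = 7.42 × 10^6 m³.

V ≈ 7.42 × 10^6 m³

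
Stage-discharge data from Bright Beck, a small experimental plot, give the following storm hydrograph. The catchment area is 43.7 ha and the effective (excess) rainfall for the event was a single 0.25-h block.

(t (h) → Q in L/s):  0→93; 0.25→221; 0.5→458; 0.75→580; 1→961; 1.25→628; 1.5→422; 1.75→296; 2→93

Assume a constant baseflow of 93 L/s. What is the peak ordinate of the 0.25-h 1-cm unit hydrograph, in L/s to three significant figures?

Direct runoff: 0.0, 128.0, 365.0, 487.0, 868.0, 535.0, 329.0, 203.0, 0.0 L/s; ΣQ_DR = 2915 L/s, peak = 868.0 L/s.
Runoff depth d = ΣQ_DR·Δt / A = 2915 × 900 / (43.7 ha) = 6.003 mm.
The 1-cm UH is the DRH scaled by (10 mm)/d, so U_p = 868.0 × 10/6.003 = 1450 L/s.

U_p ≈ 1450 L/s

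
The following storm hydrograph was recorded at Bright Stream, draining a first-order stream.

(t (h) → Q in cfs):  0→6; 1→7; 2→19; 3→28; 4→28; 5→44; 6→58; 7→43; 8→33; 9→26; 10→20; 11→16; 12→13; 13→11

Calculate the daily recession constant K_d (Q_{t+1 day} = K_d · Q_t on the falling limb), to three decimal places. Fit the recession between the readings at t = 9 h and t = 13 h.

Between t = 9 h and t = 13 h the flow falls from 26 to 11 cfs over 4×1 h = 4 h.
Per-interval ratio K = (11/26)^(1/4) = 0.8065; K_d = K^(24/1) = 0.006.

K_d ≈ 0.006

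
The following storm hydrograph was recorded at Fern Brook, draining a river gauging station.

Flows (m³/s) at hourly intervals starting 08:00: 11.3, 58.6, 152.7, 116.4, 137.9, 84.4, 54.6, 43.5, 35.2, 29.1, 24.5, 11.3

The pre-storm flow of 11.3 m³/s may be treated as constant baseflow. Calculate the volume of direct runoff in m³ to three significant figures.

V ≈ 2.25 × 10^6 m³

Direct-runoff ordinates (Q − Q_b): 0.0, 47.3, 141.4, 105.1, 126.6, 73.1, 43.3, 32.2, 23.9, 17.8, 13.2, 0.0 m³/s.
ΣQ_DR = 623.9 m³/s.
With Δt = 1 h = 3600 s, V = ΣQ_DR · Δt = 623.9 × 3600 = 2.25 × 10^6 m³.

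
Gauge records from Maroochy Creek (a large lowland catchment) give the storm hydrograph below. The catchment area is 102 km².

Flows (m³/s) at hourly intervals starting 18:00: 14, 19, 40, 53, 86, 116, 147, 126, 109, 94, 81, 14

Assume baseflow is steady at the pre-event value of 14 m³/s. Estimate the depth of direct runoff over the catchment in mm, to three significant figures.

Direct runoff: 0.0, 5.0, 26.0, 39.0, 72.0, 102.0, 133.0, 112.0, 95.0, 80.0, 67.0, 0.0 m³/s; ΣQ_DR = 731.0 m³/s.
V = ΣQ_DR · Δt = 731.0 × 3600 s = 2.632 × 10^6 m³.
Over A = 102 km², depth = V / A = 25.8 mm.

d ≈ 25.8 mm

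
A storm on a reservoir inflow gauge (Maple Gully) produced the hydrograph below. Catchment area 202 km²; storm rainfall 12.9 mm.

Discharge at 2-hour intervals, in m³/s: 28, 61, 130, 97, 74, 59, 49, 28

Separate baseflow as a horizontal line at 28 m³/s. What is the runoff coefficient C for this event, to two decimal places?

ΣQ_DR = 302.0 m³/s; V = ΣQ_DR·Δt = 2.174 × 10^6 m³.
Runoff depth d = V / A = 10.76 mm.
C = d / P = 10.76 / 12.9 = 0.83.

C ≈ 0.83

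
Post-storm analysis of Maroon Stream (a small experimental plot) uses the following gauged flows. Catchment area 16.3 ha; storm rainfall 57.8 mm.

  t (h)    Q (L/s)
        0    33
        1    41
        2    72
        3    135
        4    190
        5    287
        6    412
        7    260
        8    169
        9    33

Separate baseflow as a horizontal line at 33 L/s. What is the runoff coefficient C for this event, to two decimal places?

ΣQ_DR = 1302 L/s; V = ΣQ_DR·Δt = 4.687 × 10^6 L.
Runoff depth d = V / A = 28.76 mm.
C = d / P = 28.76 / 57.8 = 0.50.

C ≈ 0.50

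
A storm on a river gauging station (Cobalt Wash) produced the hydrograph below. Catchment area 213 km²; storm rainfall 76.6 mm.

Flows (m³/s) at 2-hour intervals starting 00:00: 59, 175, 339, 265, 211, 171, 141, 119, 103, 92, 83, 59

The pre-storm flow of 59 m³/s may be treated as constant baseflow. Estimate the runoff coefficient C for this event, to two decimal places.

C ≈ 0.49

ΣQ_DR = 1109 m³/s; V = ΣQ_DR·Δt = 7.985 × 10^6 m³.
Runoff depth d = V / A = 37.49 mm.
C = d / P = 37.49 / 76.6 = 0.49.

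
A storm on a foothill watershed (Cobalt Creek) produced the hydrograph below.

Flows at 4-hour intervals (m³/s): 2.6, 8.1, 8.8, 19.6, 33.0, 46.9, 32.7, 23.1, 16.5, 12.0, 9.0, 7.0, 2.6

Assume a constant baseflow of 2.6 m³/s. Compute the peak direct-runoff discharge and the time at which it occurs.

Q_p = 44.3 m³/s at t = 20 h

Subtracting baseflow gives direct-runoff ordinates: 0.0, 5.5, 6.2, 17.0, 30.4, 44.3, 30.1, 20.5, 13.9, 9.4, 6.4, 4.4, 0.0 m³/s.
The maximum is 44.3 m³/s, occurring at the reading for t = 20 h.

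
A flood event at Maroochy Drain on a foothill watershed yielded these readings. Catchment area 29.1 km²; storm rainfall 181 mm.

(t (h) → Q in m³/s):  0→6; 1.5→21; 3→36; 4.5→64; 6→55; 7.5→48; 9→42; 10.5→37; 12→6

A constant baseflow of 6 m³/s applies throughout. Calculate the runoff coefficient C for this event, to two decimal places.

ΣQ_DR = 261.0 m³/s; V = ΣQ_DR·Δt = 1.409 × 10^6 m³.
Runoff depth d = V / A = 48.43 mm.
C = d / P = 48.43 / 181 = 0.27.

C ≈ 0.27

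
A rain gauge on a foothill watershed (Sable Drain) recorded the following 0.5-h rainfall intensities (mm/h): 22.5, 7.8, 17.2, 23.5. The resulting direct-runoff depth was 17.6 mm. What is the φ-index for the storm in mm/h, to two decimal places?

Only the 3 blocks with intensity above φ contribute runoff: 22.5, 17.2, 23.5 mm/h.
Σ(I−φ)·Δt = d  ⇒  (22.5+17.2+23.5 − 3φ)·0.5 = 17.6
φ = (63.20 − 17.6/0.5) / 3 = 9.33 mm/h.

φ ≈ 9.33 mm/h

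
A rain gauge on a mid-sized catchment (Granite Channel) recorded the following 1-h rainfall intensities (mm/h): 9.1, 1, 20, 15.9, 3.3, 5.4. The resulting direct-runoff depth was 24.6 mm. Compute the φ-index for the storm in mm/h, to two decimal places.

Only the 3 blocks with intensity above φ contribute runoff: 9.1, 20, 15.9 mm/h.
Σ(I−φ)·Δt = d  ⇒  (9.1+20+15.9 − 3φ)·1 = 24.6
φ = (45.00 − 24.6/1) / 3 = 6.80 mm/h.

φ ≈ 6.80 mm/h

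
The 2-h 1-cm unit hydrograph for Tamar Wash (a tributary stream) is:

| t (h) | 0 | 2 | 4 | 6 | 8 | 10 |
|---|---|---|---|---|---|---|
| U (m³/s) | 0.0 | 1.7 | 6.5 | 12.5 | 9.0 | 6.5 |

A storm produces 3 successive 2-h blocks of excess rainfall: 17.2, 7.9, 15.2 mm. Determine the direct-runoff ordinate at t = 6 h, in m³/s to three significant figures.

Q ≈ 29.2 m³/s

By discrete convolution, Q_j = Σ (P_i / 10 mm) · U_{j−i}.
At t = 6 h (j=3): Q = (17.2/10)·12.5 + (7.9/10)·6.5 + (15.2/10)·1.7 = 29.2 m³/s.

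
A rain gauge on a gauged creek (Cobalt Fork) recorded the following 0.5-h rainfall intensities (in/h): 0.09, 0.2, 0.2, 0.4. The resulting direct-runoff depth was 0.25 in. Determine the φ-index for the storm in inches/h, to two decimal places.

φ ≈ 0.10 in/h

Only the 3 blocks with intensity above φ contribute runoff: 0.2, 0.2, 0.4 in/h.
Σ(I−φ)·Δt = d  ⇒  (0.2+0.2+0.4 − 3φ)·0.5 = 0.25
φ = (0.8000 − 0.25/0.5) / 3 = 0.10 in/h.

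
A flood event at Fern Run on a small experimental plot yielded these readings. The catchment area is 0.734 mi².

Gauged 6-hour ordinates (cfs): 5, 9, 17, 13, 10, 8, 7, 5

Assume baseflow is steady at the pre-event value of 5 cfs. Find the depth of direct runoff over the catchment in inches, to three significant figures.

Direct runoff: 0.0, 4.0, 12.0, 8.0, 5.0, 3.0, 2.0, 0.0 cfs; ΣQ_DR = 34.00 cfs.
V = ΣQ_DR · Δt = 34.00 × 21600 s = 7.344 × 10^5 ft³.
Over A = 0.734 mi², depth = V / A = 0.431 in.

d ≈ 0.431 in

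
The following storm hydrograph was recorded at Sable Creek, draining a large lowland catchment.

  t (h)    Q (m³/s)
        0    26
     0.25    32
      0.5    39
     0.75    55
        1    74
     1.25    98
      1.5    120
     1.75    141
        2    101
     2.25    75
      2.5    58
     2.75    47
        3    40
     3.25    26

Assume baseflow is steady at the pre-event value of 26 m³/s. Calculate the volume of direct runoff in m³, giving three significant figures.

V ≈ 5.11 × 10^5 m³

Direct-runoff ordinates (Q − Q_b): 0.0, 6.0, 13.0, 29.0, 48.0, 72.0, 94.0, 115.0, 75.0, 49.0, 32.0, 21.0, 14.0, 0.0 m³/s.
ΣQ_DR = 568.0 m³/s.
With Δt = 0.25 h = 900 s, V = ΣQ_DR · Δt = 568.0 × 900 = 5.11 × 10^5 m³.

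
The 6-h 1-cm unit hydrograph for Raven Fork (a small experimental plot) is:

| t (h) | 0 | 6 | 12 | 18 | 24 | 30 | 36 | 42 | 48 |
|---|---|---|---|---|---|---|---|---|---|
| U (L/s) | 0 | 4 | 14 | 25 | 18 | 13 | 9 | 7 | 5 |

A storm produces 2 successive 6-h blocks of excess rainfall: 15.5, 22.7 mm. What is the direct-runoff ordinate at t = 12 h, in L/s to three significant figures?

By discrete convolution, Q_j = Σ (P_i / 10 mm) · U_{j−i}.
At t = 12 h (j=2): Q = (15.5/10)·14 + (22.7/10)·4 = 30.8 L/s.

Q ≈ 30.8 L/s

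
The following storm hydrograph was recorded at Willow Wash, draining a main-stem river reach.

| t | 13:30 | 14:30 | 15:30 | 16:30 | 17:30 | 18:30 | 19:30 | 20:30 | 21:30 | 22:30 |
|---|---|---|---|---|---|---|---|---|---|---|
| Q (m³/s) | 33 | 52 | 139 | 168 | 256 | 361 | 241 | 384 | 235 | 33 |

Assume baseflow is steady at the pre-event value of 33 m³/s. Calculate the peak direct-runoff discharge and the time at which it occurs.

Subtracting baseflow gives direct-runoff ordinates: 0.0, 19.0, 106.0, 135.0, 223.0, 328.0, 208.0, 351.0, 202.0, 0.0 m³/s.
The maximum is 351.0 m³/s, occurring at the reading for t = 20:30.

Q_p = 351.0 m³/s at t = 20:30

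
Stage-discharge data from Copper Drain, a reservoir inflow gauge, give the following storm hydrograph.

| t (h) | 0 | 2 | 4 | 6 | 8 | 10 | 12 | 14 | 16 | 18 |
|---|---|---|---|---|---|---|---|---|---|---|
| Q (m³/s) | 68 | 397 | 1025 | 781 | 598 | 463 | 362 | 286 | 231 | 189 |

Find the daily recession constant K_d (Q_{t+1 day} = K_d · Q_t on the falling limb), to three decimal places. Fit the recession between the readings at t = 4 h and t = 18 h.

K_d ≈ 0.055

Between t = 4 h and t = 18 h the flow falls from 1025 to 189 m³/s over 7×2 h = 14 h.
Per-interval ratio K = (189/1025)^(1/7) = 0.7854; K_d = K^(24/2) = 0.055.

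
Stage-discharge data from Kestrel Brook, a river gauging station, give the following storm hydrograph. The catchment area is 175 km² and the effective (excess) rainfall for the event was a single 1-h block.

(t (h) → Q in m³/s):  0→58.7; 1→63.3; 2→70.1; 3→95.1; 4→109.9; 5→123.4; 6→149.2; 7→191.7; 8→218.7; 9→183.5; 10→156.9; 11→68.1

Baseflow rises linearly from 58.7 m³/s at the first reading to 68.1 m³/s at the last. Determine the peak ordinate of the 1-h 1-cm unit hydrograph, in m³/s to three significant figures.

U_p ≈ 102 m³/s

Direct runoff: 0.00, 3.75, 9.69, 33.84, 47.78, 60.43, 85.37, 127.02, 153.16, 117.11, 89.65, 0.00 m³/s; ΣQ_DR = 727.8 m³/s, peak = 153.16 m³/s.
Runoff depth d = ΣQ_DR·Δt / A = 727.8 × 3600 / (175 km²) = 14.97 mm.
The 1-cm UH is the DRH scaled by (10 mm)/d, so U_p = 153.16 × 10/14.97 = 102 m³/s.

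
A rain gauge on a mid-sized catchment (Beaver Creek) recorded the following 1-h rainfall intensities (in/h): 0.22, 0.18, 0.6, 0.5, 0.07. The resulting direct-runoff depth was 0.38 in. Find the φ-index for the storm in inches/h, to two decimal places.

Only the 2 blocks with intensity above φ contribute runoff: 0.6, 0.5 in/h.
Σ(I−φ)·Δt = d  ⇒  (0.6+0.5 − 2φ)·1 = 0.38
φ = (1.100 − 0.38/1) / 2 = 0.36 in/h.

φ ≈ 0.36 in/h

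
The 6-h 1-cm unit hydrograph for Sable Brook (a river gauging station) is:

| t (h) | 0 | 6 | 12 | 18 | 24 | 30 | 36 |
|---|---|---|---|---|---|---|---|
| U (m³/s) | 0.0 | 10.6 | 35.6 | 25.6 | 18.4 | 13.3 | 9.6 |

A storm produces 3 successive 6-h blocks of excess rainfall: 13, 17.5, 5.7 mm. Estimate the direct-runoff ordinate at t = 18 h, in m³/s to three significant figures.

By discrete convolution, Q_j = Σ (P_i / 10 mm) · U_{j−i}.
At t = 18 h (j=3): Q = (13/10)·25.6 + (17.5/10)·35.6 + (5.7/10)·10.6 = 102 m³/s.

Q ≈ 102 m³/s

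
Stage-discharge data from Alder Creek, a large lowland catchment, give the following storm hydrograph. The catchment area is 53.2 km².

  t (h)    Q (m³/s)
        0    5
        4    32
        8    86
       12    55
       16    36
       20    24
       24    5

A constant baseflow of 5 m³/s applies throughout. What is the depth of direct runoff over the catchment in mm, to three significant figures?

Direct runoff: 0.0, 27.0, 81.0, 50.0, 31.0, 19.0, 0.0 m³/s; ΣQ_DR = 208.0 m³/s.
V = ΣQ_DR · Δt = 208.0 × 14400 s = 2.995 × 10^6 m³.
Over A = 53.2 km², depth = V / A = 56.3 mm.

d ≈ 56.3 mm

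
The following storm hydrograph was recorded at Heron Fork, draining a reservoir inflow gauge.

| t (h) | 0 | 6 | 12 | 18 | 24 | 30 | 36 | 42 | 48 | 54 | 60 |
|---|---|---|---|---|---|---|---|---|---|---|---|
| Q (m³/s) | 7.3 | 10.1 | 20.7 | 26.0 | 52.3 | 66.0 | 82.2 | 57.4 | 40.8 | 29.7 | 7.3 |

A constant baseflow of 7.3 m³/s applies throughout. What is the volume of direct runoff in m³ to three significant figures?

Direct-runoff ordinates (Q − Q_b): 0.0, 2.8, 13.4, 18.7, 45.0, 58.7, 74.9, 50.1, 33.5, 22.4, 0.0 m³/s.
ΣQ_DR = 319.5 m³/s.
With Δt = 6 h = 21600 s, V = ΣQ_DR · Δt = 319.5 × 21600 = 6.90 × 10^6 m³.

V ≈ 6.90 × 10^6 m³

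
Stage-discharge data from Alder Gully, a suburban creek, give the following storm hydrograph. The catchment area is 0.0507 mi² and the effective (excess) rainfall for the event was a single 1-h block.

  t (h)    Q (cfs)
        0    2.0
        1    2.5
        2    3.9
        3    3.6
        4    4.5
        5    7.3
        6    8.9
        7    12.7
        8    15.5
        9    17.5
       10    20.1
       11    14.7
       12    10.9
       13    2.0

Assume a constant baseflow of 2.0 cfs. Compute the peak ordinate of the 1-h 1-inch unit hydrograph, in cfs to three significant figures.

U_p ≈ 6.04 cfs

Direct runoff: 0.0, 0.5, 1.9, 1.6, 2.5, 5.3, 6.9, 10.7, 13.5, 15.5, 18.1, 12.7, 8.9, 0.0 cfs; ΣQ_DR = 98.10 cfs, peak = 18.1 cfs.
Runoff depth d = ΣQ_DR·Δt / A = 98.10 × 3600 / (0.0507 mi²) = 2.998 in.
The 1-inch UH is the DRH scaled by (1 in)/d, so U_p = 18.1 × 1/2.998 = 6.04 cfs.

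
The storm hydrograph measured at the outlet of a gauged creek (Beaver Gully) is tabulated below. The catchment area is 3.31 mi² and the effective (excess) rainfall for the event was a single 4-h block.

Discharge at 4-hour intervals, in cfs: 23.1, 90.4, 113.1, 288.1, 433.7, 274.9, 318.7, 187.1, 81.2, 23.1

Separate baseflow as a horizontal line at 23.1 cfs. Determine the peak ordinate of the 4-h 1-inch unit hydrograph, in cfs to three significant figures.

U_p ≈ 137 cfs

Direct runoff: 0.0, 67.3, 90.0, 265.0, 410.6, 251.8, 295.6, 164.0, 58.1, 0.0 cfs; ΣQ_DR = 1602 cfs, peak = 410.6 cfs.
Runoff depth d = ΣQ_DR·Δt / A = 1602 × 14400 / (3.31 mi²) = 3.001 in.
The 1-inch UH is the DRH scaled by (1 in)/d, so U_p = 410.6 × 1/3.001 = 137 cfs.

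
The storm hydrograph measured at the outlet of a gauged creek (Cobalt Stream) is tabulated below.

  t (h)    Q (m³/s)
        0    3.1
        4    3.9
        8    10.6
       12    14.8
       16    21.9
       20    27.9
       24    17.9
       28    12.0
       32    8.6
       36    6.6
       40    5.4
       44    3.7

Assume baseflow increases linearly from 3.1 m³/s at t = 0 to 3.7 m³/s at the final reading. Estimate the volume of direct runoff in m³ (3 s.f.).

Direct-runoff ordinates (Q − Q_b): 0.00, 0.75, 7.39, 11.54, 18.58, 24.53, 14.47, 8.52, 5.06, 3.01, 1.75, 0.00 m³/s.
ΣQ_DR = 95.60 m³/s.
With Δt = 4 h = 14400 s, V = ΣQ_DR · Δt = 95.60 × 14400 = 1.38 × 10^6 m³.

V ≈ 1.38 × 10^6 m³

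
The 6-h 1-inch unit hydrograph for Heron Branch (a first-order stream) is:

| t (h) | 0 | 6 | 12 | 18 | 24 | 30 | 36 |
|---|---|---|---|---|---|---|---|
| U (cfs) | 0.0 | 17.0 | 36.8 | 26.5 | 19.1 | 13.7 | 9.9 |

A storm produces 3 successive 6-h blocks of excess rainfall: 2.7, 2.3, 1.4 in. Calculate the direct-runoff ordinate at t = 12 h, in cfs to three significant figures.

By discrete convolution, Q_j = Σ (P_i / 1 in) · U_{j−i}.
At t = 12 h (j=2): Q = (2.7/1)·36.8 + (2.3/1)·17.0 + (1.4/1)·0.0 = 138 cfs.

Q ≈ 138 cfs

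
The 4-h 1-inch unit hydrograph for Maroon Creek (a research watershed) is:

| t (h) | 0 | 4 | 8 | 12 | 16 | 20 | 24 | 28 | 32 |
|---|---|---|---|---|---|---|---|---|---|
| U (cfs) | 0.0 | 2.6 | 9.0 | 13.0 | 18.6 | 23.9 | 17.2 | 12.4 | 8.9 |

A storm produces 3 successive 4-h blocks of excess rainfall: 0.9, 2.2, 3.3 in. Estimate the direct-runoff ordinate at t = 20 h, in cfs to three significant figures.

By discrete convolution, Q_j = Σ (P_i / 1 in) · U_{j−i}.
At t = 20 h (j=5): Q = (0.9/1)·23.9 + (2.2/1)·18.6 + (3.3/1)·13.0 = 105 cfs.

Q ≈ 105 cfs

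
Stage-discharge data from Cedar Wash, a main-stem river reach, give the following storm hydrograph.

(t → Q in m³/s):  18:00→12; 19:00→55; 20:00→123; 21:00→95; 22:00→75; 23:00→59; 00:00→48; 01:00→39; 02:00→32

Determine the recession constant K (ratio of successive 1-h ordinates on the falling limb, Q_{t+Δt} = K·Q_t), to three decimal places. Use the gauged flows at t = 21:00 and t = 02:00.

Using the recession-limb readings at t = 21:00 and t = 02:00: Q falls from 95 to 32 m³/s over 5 intervals.
K = (Q₂/Q₁)^(1/5) = (32/95)^(1/5) = 0.804.

K ≈ 0.804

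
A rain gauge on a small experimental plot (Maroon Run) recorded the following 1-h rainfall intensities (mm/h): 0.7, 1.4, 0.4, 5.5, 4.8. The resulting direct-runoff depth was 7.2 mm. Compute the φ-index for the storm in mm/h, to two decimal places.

Only the 2 blocks with intensity above φ contribute runoff: 5.5, 4.8 mm/h.
Σ(I−φ)·Δt = d  ⇒  (5.5+4.8 − 2φ)·1 = 7.2
φ = (10.30 − 7.2/1) / 2 = 1.55 mm/h.

φ ≈ 1.55 mm/h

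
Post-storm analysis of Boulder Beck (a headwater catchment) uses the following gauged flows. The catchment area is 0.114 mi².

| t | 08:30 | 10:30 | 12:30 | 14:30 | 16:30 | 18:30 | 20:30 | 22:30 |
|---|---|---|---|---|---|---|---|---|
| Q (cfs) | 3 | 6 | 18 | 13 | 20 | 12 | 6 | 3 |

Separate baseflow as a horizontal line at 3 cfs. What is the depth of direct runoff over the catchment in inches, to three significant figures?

d ≈ 1.55 in

Direct runoff: 0.0, 3.0, 15.0, 10.0, 17.0, 9.0, 3.0, 0.0 cfs; ΣQ_DR = 57.00 cfs.
V = ΣQ_DR · Δt = 57.00 × 7200 s = 4.104 × 10^5 ft³.
Over A = 0.114 mi², depth = V / A = 1.55 in.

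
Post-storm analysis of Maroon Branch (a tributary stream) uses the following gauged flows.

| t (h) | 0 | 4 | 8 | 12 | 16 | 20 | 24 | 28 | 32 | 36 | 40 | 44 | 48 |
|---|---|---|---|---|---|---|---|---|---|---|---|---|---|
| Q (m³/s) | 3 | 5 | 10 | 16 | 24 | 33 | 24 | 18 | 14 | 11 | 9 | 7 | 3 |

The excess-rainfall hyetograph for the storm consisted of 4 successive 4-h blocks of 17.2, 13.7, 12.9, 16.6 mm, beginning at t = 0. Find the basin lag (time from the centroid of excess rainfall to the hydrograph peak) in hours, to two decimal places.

Centroid of excess rainfall: t_c = Σ P_i·t̄_i / ΣP_i = 7.9139 h (block centres at 2, 6, 10, 14 h).
Hydrograph peak occurs at t = 20 h, so basin lag t_L = 20 − 7.9139 = 12.09 h.

t_L ≈ 12.09 h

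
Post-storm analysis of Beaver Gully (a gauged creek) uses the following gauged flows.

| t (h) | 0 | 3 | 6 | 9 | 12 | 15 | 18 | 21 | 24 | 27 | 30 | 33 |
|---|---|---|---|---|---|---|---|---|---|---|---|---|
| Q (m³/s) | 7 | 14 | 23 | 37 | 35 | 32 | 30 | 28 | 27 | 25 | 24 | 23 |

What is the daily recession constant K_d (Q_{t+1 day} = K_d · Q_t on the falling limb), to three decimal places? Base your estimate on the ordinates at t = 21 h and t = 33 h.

K_d ≈ 0.675

Between t = 21 h and t = 33 h the flow falls from 28 to 23 m³/s over 4×3 h = 12 h.
Per-interval ratio K = (23/28)^(1/4) = 0.9520; K_d = K^(24/3) = 0.675.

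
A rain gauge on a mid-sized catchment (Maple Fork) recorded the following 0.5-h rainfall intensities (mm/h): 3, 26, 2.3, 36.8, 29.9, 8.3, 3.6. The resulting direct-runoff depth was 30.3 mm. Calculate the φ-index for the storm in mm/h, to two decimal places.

φ ≈ 10.70 mm/h

Only the 3 blocks with intensity above φ contribute runoff: 26, 36.8, 29.9 mm/h.
Σ(I−φ)·Δt = d  ⇒  (26+36.8+29.9 − 3φ)·0.5 = 30.3
φ = (92.70 − 30.3/0.5) / 3 = 10.70 mm/h.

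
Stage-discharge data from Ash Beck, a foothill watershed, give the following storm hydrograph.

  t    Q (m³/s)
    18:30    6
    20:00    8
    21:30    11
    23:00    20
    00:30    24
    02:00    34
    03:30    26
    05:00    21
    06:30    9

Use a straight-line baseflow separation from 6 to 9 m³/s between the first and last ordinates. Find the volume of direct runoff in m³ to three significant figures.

Direct-runoff ordinates (Q − Q_b): 0.00, 1.62, 4.25, 12.88, 16.50, 26.12, 17.75, 12.38, 0.00 m³/s.
ΣQ_DR = 91.50 m³/s.
With Δt = 1.5 h = 5400 s, V = ΣQ_DR · Δt = 91.50 × 5400 = 4.94 × 10^5 m³.

V ≈ 4.94 × 10^5 m³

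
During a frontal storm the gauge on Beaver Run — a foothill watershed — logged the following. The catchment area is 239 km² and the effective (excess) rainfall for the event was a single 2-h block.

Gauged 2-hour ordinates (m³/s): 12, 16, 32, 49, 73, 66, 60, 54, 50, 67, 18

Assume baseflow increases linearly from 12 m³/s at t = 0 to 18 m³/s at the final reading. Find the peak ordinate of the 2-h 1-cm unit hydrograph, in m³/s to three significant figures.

Direct runoff: 0.00, 3.40, 18.80, 35.20, 58.60, 51.00, 44.40, 37.80, 33.20, 49.60, 0.00 m³/s; ΣQ_DR = 332.0 m³/s, peak = 58.60 m³/s.
Runoff depth d = ΣQ_DR·Δt / A = 332.0 × 7200 / (239 km²) = 10.00 mm.
The 1-cm UH is the DRH scaled by (10 mm)/d, so U_p = 58.60 × 10/10.00 = 58.6 m³/s.

U_p ≈ 58.6 m³/s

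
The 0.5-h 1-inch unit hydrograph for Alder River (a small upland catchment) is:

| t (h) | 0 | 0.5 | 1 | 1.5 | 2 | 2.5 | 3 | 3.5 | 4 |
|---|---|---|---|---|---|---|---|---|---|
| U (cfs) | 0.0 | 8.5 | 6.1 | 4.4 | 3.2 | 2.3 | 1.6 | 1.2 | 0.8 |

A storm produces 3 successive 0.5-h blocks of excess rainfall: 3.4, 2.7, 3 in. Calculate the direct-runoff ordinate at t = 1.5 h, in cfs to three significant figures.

Q ≈ 56.9 cfs

By discrete convolution, Q_j = Σ (P_i / 1 in) · U_{j−i}.
At t = 1.5 h (j=3): Q = (3.4/1)·4.4 + (2.7/1)·6.1 + (3/1)·8.5 = 56.9 cfs.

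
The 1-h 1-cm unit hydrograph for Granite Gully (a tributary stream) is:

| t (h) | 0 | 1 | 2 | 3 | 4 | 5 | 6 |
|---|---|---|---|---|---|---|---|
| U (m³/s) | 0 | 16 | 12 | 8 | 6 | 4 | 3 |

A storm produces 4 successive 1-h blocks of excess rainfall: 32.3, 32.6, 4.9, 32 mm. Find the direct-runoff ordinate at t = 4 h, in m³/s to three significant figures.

Q ≈ 103 m³/s

By discrete convolution, Q_j = Σ (P_i / 10 mm) · U_{j−i}.
At t = 4 h (j=4): Q = (32.3/10)·6 + (32.6/10)·8 + (4.9/10)·12 + (32/10)·16 = 103 m³/s.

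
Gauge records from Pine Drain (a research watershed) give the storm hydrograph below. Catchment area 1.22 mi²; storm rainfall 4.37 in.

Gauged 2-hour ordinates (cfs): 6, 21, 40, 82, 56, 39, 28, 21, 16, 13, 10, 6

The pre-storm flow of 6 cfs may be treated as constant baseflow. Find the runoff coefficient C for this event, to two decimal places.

ΣQ_DR = 266.0 cfs; V = ΣQ_DR·Δt = 1.915 × 10^6 ft³.
Runoff depth d = V / A = 0.6757 in.
C = d / P = 0.6757 / 4.37 = 0.15.

C ≈ 0.15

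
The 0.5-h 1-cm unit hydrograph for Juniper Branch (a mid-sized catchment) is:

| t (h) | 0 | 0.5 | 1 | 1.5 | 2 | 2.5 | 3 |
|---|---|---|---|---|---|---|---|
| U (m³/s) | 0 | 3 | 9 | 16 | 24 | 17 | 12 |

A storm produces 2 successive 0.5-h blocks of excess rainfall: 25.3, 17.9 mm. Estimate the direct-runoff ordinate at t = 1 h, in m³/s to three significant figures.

By discrete convolution, Q_j = Σ (P_i / 10 mm) · U_{j−i}.
At t = 1 h (j=2): Q = (25.3/10)·9 + (17.9/10)·3 = 28.1 m³/s.

Q ≈ 28.1 m³/s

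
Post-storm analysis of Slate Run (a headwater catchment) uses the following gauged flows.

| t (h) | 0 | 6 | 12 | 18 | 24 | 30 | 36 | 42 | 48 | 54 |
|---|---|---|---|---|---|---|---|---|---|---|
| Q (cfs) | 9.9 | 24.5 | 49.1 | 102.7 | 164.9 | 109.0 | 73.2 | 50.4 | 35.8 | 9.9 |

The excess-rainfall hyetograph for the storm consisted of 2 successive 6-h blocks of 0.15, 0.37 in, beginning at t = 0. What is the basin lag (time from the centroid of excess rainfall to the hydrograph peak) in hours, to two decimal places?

Centroid of excess rainfall: t_c = Σ P_i·t̄_i / ΣP_i = 7.2692 h (block centres at 3, 9 h).
Hydrograph peak occurs at t = 24 h, so basin lag t_L = 24 − 7.2692 = 16.73 h.

t_L ≈ 16.73 h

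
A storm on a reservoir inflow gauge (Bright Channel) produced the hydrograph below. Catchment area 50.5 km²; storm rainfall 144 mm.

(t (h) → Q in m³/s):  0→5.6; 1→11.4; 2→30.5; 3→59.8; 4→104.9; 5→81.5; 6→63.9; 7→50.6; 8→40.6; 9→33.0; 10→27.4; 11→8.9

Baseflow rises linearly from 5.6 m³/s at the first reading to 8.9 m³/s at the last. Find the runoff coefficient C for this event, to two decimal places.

C ≈ 0.21

ΣQ_DR = 431.1 m³/s; V = ΣQ_DR·Δt = 1.552 × 10^6 m³.
Runoff depth d = V / A = 30.73 mm.
C = d / P = 30.73 / 144 = 0.21.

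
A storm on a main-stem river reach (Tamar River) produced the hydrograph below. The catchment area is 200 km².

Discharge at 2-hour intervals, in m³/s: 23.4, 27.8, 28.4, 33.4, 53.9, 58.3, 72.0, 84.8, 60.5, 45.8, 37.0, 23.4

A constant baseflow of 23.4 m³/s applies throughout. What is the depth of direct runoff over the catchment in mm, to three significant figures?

d ≈ 9.64 mm

Direct runoff: 0.0, 4.4, 5.0, 10.0, 30.5, 34.9, 48.6, 61.4, 37.1, 22.4, 13.6, 0.0 m³/s; ΣQ_DR = 267.9 m³/s.
V = ΣQ_DR · Δt = 267.9 × 7200 s = 1.929 × 10^6 m³.
Over A = 200 km², depth = V / A = 9.64 mm.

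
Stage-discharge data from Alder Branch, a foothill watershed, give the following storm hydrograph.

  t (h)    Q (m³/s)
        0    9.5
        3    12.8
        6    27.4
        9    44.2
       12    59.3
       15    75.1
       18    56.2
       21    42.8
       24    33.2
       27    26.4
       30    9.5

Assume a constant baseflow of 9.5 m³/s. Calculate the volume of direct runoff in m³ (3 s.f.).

Direct-runoff ordinates (Q − Q_b): 0.0, 3.3, 17.9, 34.7, 49.8, 65.6, 46.7, 33.3, 23.7, 16.9, 0.0 m³/s.
ΣQ_DR = 291.9 m³/s.
With Δt = 3 h = 10800 s, V = ΣQ_DR · Δt = 291.9 × 10800 = 3.15 × 10^6 m³.

V ≈ 3.15 × 10^6 m³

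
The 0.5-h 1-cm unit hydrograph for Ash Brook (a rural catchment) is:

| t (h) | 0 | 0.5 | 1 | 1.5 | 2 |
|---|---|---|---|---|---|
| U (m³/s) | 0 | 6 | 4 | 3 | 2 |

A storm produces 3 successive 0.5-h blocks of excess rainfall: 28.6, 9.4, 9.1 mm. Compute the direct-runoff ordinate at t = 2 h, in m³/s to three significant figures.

Q ≈ 12.2 m³/s

By discrete convolution, Q_j = Σ (P_i / 10 mm) · U_{j−i}.
At t = 2 h (j=4): Q = (28.6/10)·2 + (9.4/10)·3 + (9.1/10)·4 = 12.2 m³/s.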